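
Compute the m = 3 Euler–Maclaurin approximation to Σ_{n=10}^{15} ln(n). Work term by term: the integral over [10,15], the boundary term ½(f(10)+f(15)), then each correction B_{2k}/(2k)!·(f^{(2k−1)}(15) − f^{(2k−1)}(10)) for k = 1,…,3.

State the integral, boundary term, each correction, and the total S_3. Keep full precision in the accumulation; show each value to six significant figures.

∫_10^15 ln(x) dx evaluates to 12.5949.
Boundary: ½(f(10) + f(15)) = ½(2.30259 + 2.70805) = 2.50532.
Running total after boundary: 15.1002.
k=1: B_{2}/(2)! × [f^{(1)}(15) − f^{(1)}(10)] = 1/12 × (0.0666667 − 0.100000) = -0.00277778.
Running total after k=1: 15.0974.
k=2: B_{4}/(4)! × [f^{(3)}(15) − f^{(3)}(10)] = −1/720 × (0.000592593 − 0.00200000) = 1.95473e-06.
Running total after k=2: 15.0974.
k=3: B_{6}/(6)! × [f^{(5)}(15) − f^{(5)}(10)] = 1/30240 × (3.16049e-05 − 0.000240000) = -6.89137e-09.

S_3 ≈ 15.0974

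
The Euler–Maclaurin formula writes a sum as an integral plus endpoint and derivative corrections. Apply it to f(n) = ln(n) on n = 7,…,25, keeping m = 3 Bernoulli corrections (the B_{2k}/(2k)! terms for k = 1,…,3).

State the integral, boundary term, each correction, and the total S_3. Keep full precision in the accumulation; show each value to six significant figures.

The integral term ∫_7^25 ln(x) dx = 48.8505.
Endpoint term: (f(7) + f(25))/2 = (1.94591 + 3.21888)/2 = 2.58239.
Running total after boundary: 51.4329.
Order-1 term: 1/12 · (0.0400000 − 0.142857) = -0.00857143.
After k=1: 51.4243.
Order-2 term: −1/720 · (0.000128000 − 0.00583090) = 7.92070e-06.
After k=2: 51.4244.
Order-3 term: 1/30240 · (2.45760e-06 − 0.00142798) = -4.71402e-08.

S_3 ≈ 51.4244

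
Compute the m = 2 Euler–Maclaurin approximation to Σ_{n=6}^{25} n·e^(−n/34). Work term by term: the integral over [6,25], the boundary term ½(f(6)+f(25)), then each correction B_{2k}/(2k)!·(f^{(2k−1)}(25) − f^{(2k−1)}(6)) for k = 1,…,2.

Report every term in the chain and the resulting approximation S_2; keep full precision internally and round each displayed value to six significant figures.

S_2 ≈ 186.839

∫_6^25 x·e^(−x/34) dx evaluates to 178.379.
Endpoint term: (f(6) + f(25))/2 = (5.02934 + 11.9841)/2 = 8.50673.
Integral + boundary = 186.886.
Correction k=1: B_{2}/2! · (f^{(1)}(25) − f^{(1)}(6)) = 1/12 · (0.126891 − 0.690302) = -0.0469509.
Running total after k=1: 186.839.
Correction k=2: B_{4}/4! · (f^{(3)}(25) − f^{(3)}(6)) = −1/720 · (0.000939117 − 0.00204736) = 1.53923e-06.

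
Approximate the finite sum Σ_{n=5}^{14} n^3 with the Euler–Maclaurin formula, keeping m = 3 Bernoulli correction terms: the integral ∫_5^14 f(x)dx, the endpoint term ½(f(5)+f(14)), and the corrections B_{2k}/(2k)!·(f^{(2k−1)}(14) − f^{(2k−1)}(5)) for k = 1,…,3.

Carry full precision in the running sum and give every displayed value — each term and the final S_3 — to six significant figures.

S_3 ≈ 10925.0

Integral: ∫_5^14 x^3 dx = 9447.75.
Endpoint term: (f(5) + f(14))/2 = (125.000 + 2744.00)/2 = 1434.50.
Integral + boundary = 10882.2.
Order-1 term: 1/12 · (588.000 − 75.0000) = 42.7500.
After k=1: 10925.0.
Order-2 term: −1/720 · (6.00000 − 6.00000) = 0.00000.
After k=2: 10925.0.
Order-3 term: 1/30240 · (0.00000 − 0.00000) = 0.00000.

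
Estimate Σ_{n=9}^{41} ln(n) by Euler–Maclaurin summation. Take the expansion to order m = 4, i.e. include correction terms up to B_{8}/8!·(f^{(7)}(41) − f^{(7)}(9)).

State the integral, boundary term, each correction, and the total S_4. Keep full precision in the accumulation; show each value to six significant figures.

∫_9^41 ln(x) dx evaluates to 100.481.
Endpoint term: (f(9) + f(41))/2 = (2.19722 + 3.71357)/2 = 2.95540.
Integral + boundary = 103.437.
Order-1 term: 1/12 · (0.0243902 − 0.111111) = -0.00722674.
After k=1: 103.430.
Order-2 term: −1/720 · (2.90187e-05 − 0.00274348) = 3.77009e-06.
After k=2: 103.430.
Order-3 term: 1/30240 · (2.07153e-07 − 0.000406442) = -1.34337e-08.
After k=3: 103.430.
Order-4 term: −1/1209600 · (3.69697e-09 − 0.000150534) = 1.24446e-10.

S_4 ≈ 103.430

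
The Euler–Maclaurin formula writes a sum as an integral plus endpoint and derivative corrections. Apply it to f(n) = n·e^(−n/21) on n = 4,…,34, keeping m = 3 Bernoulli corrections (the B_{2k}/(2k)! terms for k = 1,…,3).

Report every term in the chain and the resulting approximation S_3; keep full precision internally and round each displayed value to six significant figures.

S_3 ≈ 210.111

Integral: ∫_4^34 x·e^(−x/21) dx = 205.156.
Boundary: ½(f(4) + f(34)) = ½(3.30626 + 6.73497) = 5.02061.
Integral + boundary = 210.177.
k=1: B_{2}/(2)! × [f^{(1)}(34) − f^{(1)}(4)] = 1/12 × (-0.122625 − 0.669124) = -0.0659792.
Partial sum through k=1: 210.111.
k=2: B_{4}/(4)! × [f^{(3)}(34) − f^{(3)}(4)] = −1/720 × (0.000620293 − 0.00526588) = 6.45221e-06.
Partial sum through k=2: 210.111.
k=3: B_{6}/(6)! × [f^{(5)}(34) − f^{(5)}(4)] = 1/30240 × (3.44365e-06 − 2.04410e-05) = -5.62082e-10.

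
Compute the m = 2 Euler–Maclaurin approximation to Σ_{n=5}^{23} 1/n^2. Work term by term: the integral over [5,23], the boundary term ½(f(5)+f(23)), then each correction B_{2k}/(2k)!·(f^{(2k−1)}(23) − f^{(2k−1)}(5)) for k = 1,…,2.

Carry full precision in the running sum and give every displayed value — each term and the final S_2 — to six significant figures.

The integral term ∫_5^23 1/x^2 dx = 0.156522.
Endpoint term: (f(5) + f(23))/2 = (0.0400000 + 0.00189036)/2 = 0.0209452.
Running total after boundary: 0.177467.
Correction k=1: B_{2}/2! · (f^{(1)}(23) − f^{(1)}(5)) = 1/12 · (-0.000164379 − (-0.0160000)) = 0.00131964.
Running total after k=1: 0.178787.
Correction k=2: B_{4}/4! · (f^{(3)}(23) − f^{(3)}(5)) = −1/720 · (-3.72883e-06 − (-0.00768000)) = -1.06615e-05.

S_2 ≈ 0.178776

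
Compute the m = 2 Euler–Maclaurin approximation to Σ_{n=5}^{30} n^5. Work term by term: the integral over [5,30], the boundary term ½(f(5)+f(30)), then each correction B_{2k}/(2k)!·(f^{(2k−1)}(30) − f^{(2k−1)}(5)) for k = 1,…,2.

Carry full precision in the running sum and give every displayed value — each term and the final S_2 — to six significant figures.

∫_5^30 x^5 dx evaluates to 1.21497e+08.
Endpoint term: (f(5) + f(30))/2 = (3125.00 + 2.43000e+07)/2 = 1.21516e+07.
Integral + boundary = 1.33649e+08.
Order-1 term: 1/12 · (4.05000e+06 − 3125.00) = 337240.
After k=1: 1.33986e+08.
Order-2 term: −1/720 · (54000.0 − 1500.00) = -72.9167.

S_2 ≈ 1.33986e+08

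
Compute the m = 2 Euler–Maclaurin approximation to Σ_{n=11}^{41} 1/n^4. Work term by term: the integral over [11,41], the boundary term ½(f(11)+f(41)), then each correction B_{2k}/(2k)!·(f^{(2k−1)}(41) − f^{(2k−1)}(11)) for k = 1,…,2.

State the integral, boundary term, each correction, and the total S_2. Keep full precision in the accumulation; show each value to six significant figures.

∫_11^41 1/x^4 dx evaluates to 0.000245602.
Endpoint term: (f(11) + f(41))/2 = (6.83013e-05 + 3.53887e-07)/2 = 3.43276e-05.
So far: 0.000279929.
Correction k=1: B_{2}/2! · (f^{(1)}(41) − f^{(1)}(11)) = 1/12 · (-3.45256e-08 − (-2.48369e-05)) = 2.06686e-06.
After k=1: 0.000281996.
Correction k=2: B_{4}/4! · (f^{(3)}(41) − f^{(3)}(11)) = −1/720 · (-6.16161e-10 − (-6.15790e-06)) = -8.55178e-09.

S_2 ≈ 0.000281988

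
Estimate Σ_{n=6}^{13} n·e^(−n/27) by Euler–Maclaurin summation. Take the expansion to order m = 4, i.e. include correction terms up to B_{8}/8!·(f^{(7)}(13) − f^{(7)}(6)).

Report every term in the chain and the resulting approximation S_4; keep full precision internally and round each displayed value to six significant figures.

∫_6^13 x·e^(−x/27) dx evaluates to 46.1603.
Endpoint term: (f(6) + f(13))/2 = (4.80442 + 8.03228)/2 = 6.41835.
Running total after boundary: 52.5786.
Correction k=1: B_{2}/2! · (f^{(1)}(13) − f^{(1)}(6)) = 1/12 · (0.320376 − 0.622796) = -0.0252017.
Partial sum through k=1: 52.5534.
Correction k=2: B_{4}/4! · (f^{(3)}(13) − f^{(3)}(6)) = −1/720 · (0.00213458 − 0.00305113) = 1.27298e-06.
Partial sum through k=2: 52.5534.
Correction k=3: B_{6}/6! · (f^{(5)}(13) − f^{(5)}(6)) = 1/30240 · (5.25335e-06 − 7.19881e-06) = -6.43342e-11.
Partial sum through k=3: 52.5534.
Correction k=4: B_{8}/8! · (f^{(7)}(13) − f^{(7)}(6)) = −1/1209600 · (1.03959e-08 − 1.40086e-08) = 2.98670e-15.

S_4 ≈ 52.5534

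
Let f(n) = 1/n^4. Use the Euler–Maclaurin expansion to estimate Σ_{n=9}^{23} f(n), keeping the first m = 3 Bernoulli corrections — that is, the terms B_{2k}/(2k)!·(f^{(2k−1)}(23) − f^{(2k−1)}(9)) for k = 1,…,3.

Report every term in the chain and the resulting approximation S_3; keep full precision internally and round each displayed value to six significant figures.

∫_9^23 1/x^4 dx evaluates to 0.000429851.
Boundary: ½(f(9) + f(23)) = ½(0.000152416 + 3.57346e-06) = 7.79946e-05.
Running total after boundary: 0.000507845.
k=1: B_{2}/(2)! × [f^{(1)}(23) − f^{(1)}(9)] = 1/12 × (-6.21471e-07 − (-6.77404e-05)) = 5.59324e-06.
Partial sum through k=1: 0.000513439.
k=2: B_{4}/(4)! × [f^{(3)}(23) − f^{(3)}(9)] = −1/720 × (-3.52441e-08 − (-2.50890e-05)) = -3.47969e-08.
Partial sum through k=2: 0.000513404.
k=3: B_{6}/(6)! × [f^{(5)}(23) − f^{(5)}(9)] = 1/30240 × (-3.73094e-09 − (-1.73455e-05)) = 5.73471e-10.

S_3 ≈ 0.000513405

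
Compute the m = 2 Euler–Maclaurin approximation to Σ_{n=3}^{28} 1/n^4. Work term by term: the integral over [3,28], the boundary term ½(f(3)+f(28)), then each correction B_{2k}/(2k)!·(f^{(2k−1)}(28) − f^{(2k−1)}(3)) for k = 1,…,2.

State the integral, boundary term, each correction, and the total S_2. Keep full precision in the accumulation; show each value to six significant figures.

Integral: ∫_3^28 1/x^4 dx = 0.0123305.
Endpoint term: (f(3) + f(28))/2 = (0.0123457 + 1.62693e-06)/2 = 0.00617365.
Running total after boundary: 0.0185041.
Correction k=1: B_{2}/2! · (f^{(1)}(28) − f^{(1)}(3)) = 1/12 · (-2.32418e-07 − (-0.0164609)) = 0.00137172.
Running total after k=1: 0.0198759.
Correction k=2: B_{4}/4! · (f^{(3)}(28) − f^{(3)}(3)) = −1/720 · (-8.89355e-09 − (-0.0548697)) = -7.62079e-05.

S_2 ≈ 0.0197997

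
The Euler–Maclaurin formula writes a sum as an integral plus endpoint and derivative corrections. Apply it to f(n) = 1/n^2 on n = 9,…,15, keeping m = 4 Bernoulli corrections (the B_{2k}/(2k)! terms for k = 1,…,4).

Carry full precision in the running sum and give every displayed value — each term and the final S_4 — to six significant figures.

The integral term ∫_9^15 1/x^2 dx = 0.0444444.
½[f(9) + f(15)] = ½[0.0123457 + 0.00444444] = 0.00839506.
Integral + boundary = 0.0528395.
Order-1 term: 1/12 · (-0.000592593 − (-0.00274348)) = 0.000179241.
Running total after k=1: 0.0530187.
Order-2 term: −1/720 · (-3.16049e-05 − (-0.000406442)) = -5.20607e-07.
Running total after k=2: 0.0530182.
Order-3 term: 1/30240 · (-4.21399e-06 − (-0.000150534)) = 4.83863e-09.
Running total after k=3: 0.0530182.
Order-4 term: −1/1209600 · (-1.04882e-06 − (-0.000104073)) = -8.51721e-11.

S_4 ≈ 0.0530182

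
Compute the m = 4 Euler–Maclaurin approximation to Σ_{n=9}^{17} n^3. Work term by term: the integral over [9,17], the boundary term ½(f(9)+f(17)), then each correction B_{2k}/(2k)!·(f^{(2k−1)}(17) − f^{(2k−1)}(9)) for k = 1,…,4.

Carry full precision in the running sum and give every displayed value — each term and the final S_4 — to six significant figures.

∫_9^17 x^3 dx evaluates to 19240.0.
½[f(9) + f(17)] = ½[729.000 + 4913.00] = 2821.00.
Running total after boundary: 22061.0.
Correction k=1: B_{2}/2! · (f^{(1)}(17) − f^{(1)}(9)) = 1/12 · (867.000 − 243.000) = 52.0000.
Running total after k=1: 22113.0.
Correction k=2: B_{4}/4! · (f^{(3)}(17) − f^{(3)}(9)) = −1/720 · (6.00000 − 6.00000) = 0.00000.
Running total after k=2: 22113.0.
Correction k=3: B_{6}/6! · (f^{(5)}(17) − f^{(5)}(9)) = 1/30240 · (0.00000 − 0.00000) = 0.00000.
Running total after k=3: 22113.0.
Correction k=4: B_{8}/8! · (f^{(7)}(17) − f^{(7)}(9)) = −1/1209600 · (0.00000 − 0.00000) = 0.00000.

S_4 ≈ 22113.0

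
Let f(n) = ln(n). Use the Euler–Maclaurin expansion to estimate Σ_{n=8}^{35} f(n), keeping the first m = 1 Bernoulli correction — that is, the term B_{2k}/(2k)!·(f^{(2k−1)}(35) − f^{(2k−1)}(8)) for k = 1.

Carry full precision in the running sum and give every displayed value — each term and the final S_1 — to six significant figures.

S_1 ≈ 83.6110

∫_8^35 ln(x) dx evaluates to 80.8016.
Endpoint term: (f(8) + f(35))/2 = (2.07944 + 3.55535)/2 = 2.81739.
So far: 83.6190.
k=1: B_{2}/(2)! × [f^{(1)}(35) − f^{(1)}(8)] = 1/12 × (0.0285714 − 0.125000) = -0.00803571.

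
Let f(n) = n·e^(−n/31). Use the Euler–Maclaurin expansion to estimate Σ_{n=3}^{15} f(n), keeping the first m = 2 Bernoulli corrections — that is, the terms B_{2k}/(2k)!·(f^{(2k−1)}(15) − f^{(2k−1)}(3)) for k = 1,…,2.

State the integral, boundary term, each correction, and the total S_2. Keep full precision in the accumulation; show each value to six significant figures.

The integral term ∫_3^15 x·e^(−x/31) dx = 77.8040.
½[f(3) + f(15)] = ½[2.72328 + 9.24589] = 5.98459.
So far: 83.7886.
Correction k=1: B_{2}/2! · (f^{(1)}(15) − f^{(1)}(3)) = 1/12 · (0.318138 − 0.819913) = -0.0418146.
After k=1: 83.7468.
Correction k=2: B_{4}/4! · (f^{(3)}(15) − f^{(3)}(3)) = −1/720 · (0.00161386 − 0.00274239) = 1.56739e-06.

S_2 ≈ 83.7468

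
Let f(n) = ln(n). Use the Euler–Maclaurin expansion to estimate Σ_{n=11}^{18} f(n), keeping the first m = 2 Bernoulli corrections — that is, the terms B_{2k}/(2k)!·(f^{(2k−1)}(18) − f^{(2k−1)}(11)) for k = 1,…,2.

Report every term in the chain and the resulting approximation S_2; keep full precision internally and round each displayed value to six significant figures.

∫_11^18 ln(x) dx evaluates to 18.6498.
Endpoint term: (f(11) + f(18))/2 = (2.39790 + 2.89037)/2 = 2.64413.
Integral + boundary = 21.2940.
Correction k=1: B_{2}/2! · (f^{(1)}(18) − f^{(1)}(11)) = 1/12 · (0.0555556 − 0.0909091) = -0.00294613.
Running total after k=1: 21.2910.
Correction k=2: B_{4}/4! · (f^{(3)}(18) − f^{(3)}(11)) = −1/720 · (0.000342936 − 0.00150263) = 1.61069e-06.

S_2 ≈ 21.2910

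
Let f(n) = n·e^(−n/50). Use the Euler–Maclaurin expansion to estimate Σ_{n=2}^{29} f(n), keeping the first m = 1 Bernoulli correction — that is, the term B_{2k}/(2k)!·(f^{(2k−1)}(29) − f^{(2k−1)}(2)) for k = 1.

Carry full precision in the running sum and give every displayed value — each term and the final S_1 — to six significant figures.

The integral term ∫_2^29 x·e^(−x/50) dx = 286.454.
Endpoint term: (f(2) + f(29))/2 = (1.92158 + 16.2371)/2 = 9.07932.
So far: 295.533.
Order-1 term: 1/12 · (0.235157 − 0.922358) = -0.0572667.

S_1 ≈ 295.476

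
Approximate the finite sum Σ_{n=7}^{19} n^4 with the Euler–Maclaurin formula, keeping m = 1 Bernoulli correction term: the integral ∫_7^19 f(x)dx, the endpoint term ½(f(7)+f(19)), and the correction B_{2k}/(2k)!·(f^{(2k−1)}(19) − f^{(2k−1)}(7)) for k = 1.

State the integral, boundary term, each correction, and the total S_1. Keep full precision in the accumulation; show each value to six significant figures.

S_1 ≈ 560391

The integral term ∫_7^19 x^4 dx = 491858.
Boundary: ½(f(7) + f(19)) = ½(2401.00 + 130321) = 66361.0.
Running total after boundary: 558219.
Order-1 term: 1/12 · (27436.0 − 1372.00) = 2172.00.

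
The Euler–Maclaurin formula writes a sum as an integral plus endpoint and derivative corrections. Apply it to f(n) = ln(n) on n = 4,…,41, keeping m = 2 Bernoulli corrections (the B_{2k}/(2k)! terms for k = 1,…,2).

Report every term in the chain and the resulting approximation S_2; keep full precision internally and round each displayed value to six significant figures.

∫_4^41 ln(x) dx evaluates to 109.711.
Boundary: ½(f(4) + f(41)) = ½(1.38629 + 3.71357) = 2.54993.
Running total after boundary: 112.261.
Correction k=1: B_{2}/2! · (f^{(1)}(41) − f^{(1)}(4)) = 1/12 · (0.0243902 − 0.250000) = -0.0188008.
Partial sum through k=1: 112.242.
Correction k=2: B_{4}/4! · (f^{(3)}(41) − f^{(3)}(4)) = −1/720 · (2.90187e-05 − 0.0312500) = 4.33625e-05.

S_2 ≈ 112.242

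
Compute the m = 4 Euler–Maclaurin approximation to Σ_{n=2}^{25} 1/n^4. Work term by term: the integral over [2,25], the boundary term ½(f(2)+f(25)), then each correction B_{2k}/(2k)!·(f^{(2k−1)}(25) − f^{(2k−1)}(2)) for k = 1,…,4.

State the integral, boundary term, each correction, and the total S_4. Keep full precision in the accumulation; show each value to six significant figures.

S_4 ≈ 0.0822010

The integral term ∫_2^25 1/x^4 dx = 0.0416453.
Boundary: ½(f(2) + f(25)) = ½(0.0625000 + 2.56000e-06) = 0.0312513.
So far: 0.0728966.
Correction k=1: B_{2}/2! · (f^{(1)}(25) − f^{(1)}(2)) = 1/12 · (-4.09600e-07 − (-0.125000)) = 0.0104166.
After k=1: 0.0833132.
Correction k=2: B_{4}/4! · (f^{(3)}(25) − f^{(3)}(2)) = −1/720 · (-1.96608e-08 − (-0.937500)) = -0.00130208.
After k=2: 0.0820112.
Correction k=3: B_{6}/6! · (f^{(5)}(25) − f^{(5)}(2)) = 1/30240 · (-1.76161e-09 − (-13.1250)) = 0.000434028.
After k=3: 0.0824452.
Correction k=4: B_{8}/8! · (f^{(7)}(25) − f^{(7)}(2)) = −1/1209600 · (-2.53672e-10 − (-295.312)) = -0.000244141.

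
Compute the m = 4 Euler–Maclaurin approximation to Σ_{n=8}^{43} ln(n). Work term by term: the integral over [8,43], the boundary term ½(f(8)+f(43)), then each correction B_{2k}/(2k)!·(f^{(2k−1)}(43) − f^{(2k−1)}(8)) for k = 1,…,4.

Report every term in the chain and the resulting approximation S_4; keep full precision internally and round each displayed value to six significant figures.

∫_8^43 ln(x) dx evaluates to 110.096.
½[f(8) + f(43)] = ½[2.07944 + 3.76120] = 2.92032.
Integral + boundary = 113.016.
Order-1 term: 1/12 · (0.0232558 − 0.125000) = -0.00847868.
Partial sum through k=1: 113.008.
Order-2 term: −1/720 · (2.51550e-05 − 0.00390625) = 5.39041e-06.
Partial sum through k=2: 113.008.
Order-3 term: 1/30240 · (1.63256e-07 − 0.000732422) = -2.42149e-08.
Partial sum through k=3: 113.008.
Order-4 term: −1/1209600 · (2.64883e-09 − 0.000343323) = 2.83829e-10.

S_4 ≈ 113.008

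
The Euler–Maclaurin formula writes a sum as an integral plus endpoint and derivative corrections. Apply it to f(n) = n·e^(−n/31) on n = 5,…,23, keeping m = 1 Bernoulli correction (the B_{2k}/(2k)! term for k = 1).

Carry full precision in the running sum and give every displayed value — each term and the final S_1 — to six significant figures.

Integral: ∫_5^23 x·e^(−x/31) dx = 152.622.
½[f(5) + f(23)] = ½[4.25522 + 10.9524] = 7.60381.
Integral + boundary = 160.226.
k=1: B_{2}/(2)! × [f^{(1)}(23) − f^{(1)}(5)] = 1/12 × (0.122888 − 0.713780) = -0.0492410.

S_1 ≈ 160.176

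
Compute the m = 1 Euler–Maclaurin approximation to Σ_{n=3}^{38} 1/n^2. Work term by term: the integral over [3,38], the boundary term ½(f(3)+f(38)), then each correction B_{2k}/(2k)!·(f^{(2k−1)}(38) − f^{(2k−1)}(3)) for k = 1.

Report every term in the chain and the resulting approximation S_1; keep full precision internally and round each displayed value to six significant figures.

S_1 ≈ 0.369089

The integral term ∫_3^38 1/x^2 dx = 0.307018.
½[f(3) + f(38)] = ½[0.111111 + 0.000692521] = 0.0559018.
Running total after boundary: 0.362919.
Correction k=1: B_{2}/2! · (f^{(1)}(38) − f^{(1)}(3)) = 1/12 · (-3.64485e-05 − (-0.0740741)) = 0.00616980.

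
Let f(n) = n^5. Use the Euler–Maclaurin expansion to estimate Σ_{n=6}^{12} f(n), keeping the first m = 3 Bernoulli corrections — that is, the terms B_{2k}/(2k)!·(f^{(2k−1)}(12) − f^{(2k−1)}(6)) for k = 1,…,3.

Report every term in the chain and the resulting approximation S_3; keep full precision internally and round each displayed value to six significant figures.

S_3 ≈ 626283

∫_6^12 x^5 dx evaluates to 489888.
½[f(6) + f(12)] = ½[7776.00 + 248832] = 128304.
So far: 618192.
k=1: B_{2}/(2)! × [f^{(1)}(12) − f^{(1)}(6)] = 1/12 × (103680 − 6480.00) = 8100.00.
After k=1: 626292.
k=2: B_{4}/(4)! × [f^{(3)}(12) − f^{(3)}(6)] = −1/720 × (8640.00 − 2160.00) = -9.00000.
After k=2: 626283.
k=3: B_{6}/(6)! × [f^{(5)}(12) − f^{(5)}(6)] = 1/30240 × (120.000 − 120.000) = 0.00000.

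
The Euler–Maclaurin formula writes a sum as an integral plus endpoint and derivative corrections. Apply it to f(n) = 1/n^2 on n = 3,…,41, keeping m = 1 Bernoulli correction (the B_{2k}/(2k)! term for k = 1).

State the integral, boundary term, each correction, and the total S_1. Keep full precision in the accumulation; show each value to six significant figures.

∫_3^41 1/x^2 dx evaluates to 0.308943.
½[f(3) + f(41)] = ½[0.111111 + 0.000594884] = 0.0558530.
Running total after boundary: 0.364796.
k=1: B_{2}/(2)! × [f^{(1)}(41) − f^{(1)}(3)] = 1/12 × (-2.90187e-05 − (-0.0740741)) = 0.00617042.

S_1 ≈ 0.370967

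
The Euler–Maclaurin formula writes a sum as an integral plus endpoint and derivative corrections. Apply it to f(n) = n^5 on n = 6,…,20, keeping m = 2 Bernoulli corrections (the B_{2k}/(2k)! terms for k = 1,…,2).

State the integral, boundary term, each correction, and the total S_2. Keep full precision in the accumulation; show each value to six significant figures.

Integral: ∫_6^20 x^5 dx = 1.06589e+07.
Boundary: ½(f(6) + f(20)) = ½(7776.00 + 3.20000e+06) = 1.60389e+06.
Running total after boundary: 1.22628e+07.
Order-1 term: 1/12 · (800000 − 6480.00) = 66126.7.
Partial sum through k=1: 1.23289e+07.
Order-2 term: −1/720 · (24000.0 − 2160.00) = -30.3333.

S_2 ≈ 1.23289e+07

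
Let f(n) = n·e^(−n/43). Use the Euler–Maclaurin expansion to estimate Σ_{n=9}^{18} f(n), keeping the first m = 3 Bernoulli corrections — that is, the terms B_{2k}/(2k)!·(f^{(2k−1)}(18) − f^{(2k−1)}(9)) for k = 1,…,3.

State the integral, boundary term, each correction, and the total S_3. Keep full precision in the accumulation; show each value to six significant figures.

S_3 ≈ 97.4413

∫_9^18 x·e^(−x/43) dx evaluates to 87.8910.
Endpoint term: (f(9) + f(18))/2 = (7.30035 + 11.8434)/2 = 9.57185.
So far: 97.4629.
k=1: B_{2}/(2)! × [f^{(1)}(18) − f^{(1)}(9)] = 1/12 × (0.382537 − 0.641374) = -0.0215698.
Running total after k=1: 97.4413.
k=2: B_{4}/(4)! × [f^{(3)}(18) − f^{(3)}(9)] = −1/720 × (0.000918586 − 0.00122427) = 4.24560e-07.
Running total after k=2: 97.4413.
k=3: B_{6}/(6)! × [f^{(5)}(18) − f^{(5)}(9)] = 1/30240 × (8.81711e-07 − 1.13665e-06) = -8.43047e-12.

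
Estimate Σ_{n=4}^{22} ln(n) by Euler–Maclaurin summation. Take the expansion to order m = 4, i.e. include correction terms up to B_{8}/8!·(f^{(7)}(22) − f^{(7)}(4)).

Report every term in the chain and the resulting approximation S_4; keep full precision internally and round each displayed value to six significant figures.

Integral: ∫_4^22 ln(x) dx = 44.4578.
Boundary: ½(f(4) + f(22)) = ½(1.38629 + 3.09104) = 2.23867.
So far: 46.6964.
Correction k=1: B_{2}/2! · (f^{(1)}(22) − f^{(1)}(4)) = 1/12 · (0.0454545 − 0.250000) = -0.0170455.
Partial sum through k=1: 46.6794.
Correction k=2: B_{4}/4! · (f^{(3)}(22) − f^{(3)}(4)) = −1/720 · (0.000187829 − 0.0312500) = 4.31419e-05.
Partial sum through k=2: 46.6794.
Correction k=3: B_{6}/6! · (f^{(5)}(22) − f^{(5)}(4)) = 1/30240 · (4.65691e-06 − 0.0234375) = -7.74896e-07.
Partial sum through k=3: 46.6794.
Correction k=4: B_{8}/8! · (f^{(7)}(22) − f^{(7)}(4)) = −1/1209600 · (2.88651e-07 − 0.0439453) = 3.63302e-08.

S_4 ≈ 46.6794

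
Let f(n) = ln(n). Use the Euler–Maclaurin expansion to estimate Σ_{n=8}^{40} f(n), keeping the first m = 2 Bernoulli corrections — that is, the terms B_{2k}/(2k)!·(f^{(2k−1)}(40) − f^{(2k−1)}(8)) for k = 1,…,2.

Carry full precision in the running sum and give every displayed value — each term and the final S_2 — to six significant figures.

Integral: ∫_8^40 ln(x) dx = 98.9196.
Boundary: ½(f(8) + f(40)) = ½(2.07944 + 3.68888) = 2.88416.
Integral + boundary = 101.804.
Order-1 term: 1/12 · (0.0250000 − 0.125000) = -0.00833333.
Running total after k=1: 101.795.
Order-2 term: −1/720 · (3.12500e-05 − 0.00390625) = 5.38194e-06.

S_2 ≈ 101.795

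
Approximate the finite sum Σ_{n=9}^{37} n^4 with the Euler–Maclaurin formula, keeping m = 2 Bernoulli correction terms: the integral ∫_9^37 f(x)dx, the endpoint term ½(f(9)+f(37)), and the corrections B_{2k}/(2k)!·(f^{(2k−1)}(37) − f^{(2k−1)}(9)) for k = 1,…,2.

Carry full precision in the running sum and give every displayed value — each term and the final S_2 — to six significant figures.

S_2 ≈ 1.48140e+07

∫_9^37 x^4 dx evaluates to 1.38570e+07.
Boundary: ½(f(9) + f(37)) = ½(6561.00 + 1.87416e+06) = 940361.
So far: 1.47973e+07.
k=1: B_{2}/(2)! × [f^{(1)}(37) − f^{(1)}(9)] = 1/12 × (202612 − 2916.00) = 16641.3.
After k=1: 1.48140e+07.
k=2: B_{4}/(4)! × [f^{(3)}(37) − f^{(3)}(9)] = −1/720 × (888.000 − 216.000) = -0.933333.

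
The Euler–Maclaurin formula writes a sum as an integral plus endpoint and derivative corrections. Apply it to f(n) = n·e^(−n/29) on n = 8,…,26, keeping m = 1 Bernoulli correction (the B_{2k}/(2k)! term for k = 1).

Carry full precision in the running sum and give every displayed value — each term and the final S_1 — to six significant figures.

Integral: ∫_8^26 x·e^(−x/29) dx = 163.600.
½[f(8) + f(26)] = ½[6.07134 + 10.6073] = 8.33933.
Integral + boundary = 171.939.
k=1: B_{2}/(2)! × [f^{(1)}(26) − f^{(1)}(8)] = 1/12 × (0.0422042 − 0.549561) = -0.0422797.

S_1 ≈ 171.897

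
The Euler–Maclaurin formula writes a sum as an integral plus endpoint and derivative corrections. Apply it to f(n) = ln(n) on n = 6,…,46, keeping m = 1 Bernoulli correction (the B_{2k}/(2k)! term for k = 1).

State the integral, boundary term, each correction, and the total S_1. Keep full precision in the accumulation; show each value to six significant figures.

S_1 ≈ 128.165

Integral: ∫_6^46 ln(x) dx = 125.367.
Boundary: ½(f(6) + f(46)) = ½(1.79176 + 3.82864) = 2.81020.
Running total after boundary: 128.177.
Correction k=1: B_{2}/2! · (f^{(1)}(46) − f^{(1)}(6)) = 1/12 · (0.0217391 − 0.166667) = -0.0120773.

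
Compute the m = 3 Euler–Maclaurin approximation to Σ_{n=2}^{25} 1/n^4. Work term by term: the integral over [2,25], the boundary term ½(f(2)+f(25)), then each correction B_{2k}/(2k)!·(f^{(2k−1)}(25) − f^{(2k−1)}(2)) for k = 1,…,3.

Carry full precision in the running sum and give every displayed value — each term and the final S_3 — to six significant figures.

The integral term ∫_2^25 1/x^4 dx = 0.0416453.
Boundary: ½(f(2) + f(25)) = ½(0.0625000 + 2.56000e-06) = 0.0312513.
Integral + boundary = 0.0728966.
Correction k=1: B_{2}/2! · (f^{(1)}(25) − f^{(1)}(2)) = 1/12 · (-4.09600e-07 − (-0.125000)) = 0.0104166.
Partial sum through k=1: 0.0833132.
Correction k=2: B_{4}/4! · (f^{(3)}(25) − f^{(3)}(2)) = −1/720 · (-1.96608e-08 − (-0.937500)) = -0.00130208.
Partial sum through k=2: 0.0820112.
Correction k=3: B_{6}/6! · (f^{(5)}(25) − f^{(5)}(2)) = 1/30240 · (-1.76161e-09 − (-13.1250)) = 0.000434028.

S_3 ≈ 0.0824452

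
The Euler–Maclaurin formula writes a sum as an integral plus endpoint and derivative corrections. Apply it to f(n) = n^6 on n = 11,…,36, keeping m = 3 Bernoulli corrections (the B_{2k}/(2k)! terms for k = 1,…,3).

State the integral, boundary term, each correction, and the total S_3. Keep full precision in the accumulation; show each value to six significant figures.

∫_11^36 x^6 dx evaluates to 1.11921e+10.
½[f(11) + f(36)] = ½[1.77156e+06 + 2.17678e+09] = 1.08928e+09.
So far: 1.22814e+10.
k=1: B_{2}/(2)! × [f^{(1)}(36) − f^{(1)}(11)] = 1/12 × (3.62797e+08 − 966306) = 3.01526e+07.
Partial sum through k=1: 1.23115e+10.
k=2: B_{4}/(4)! × [f^{(3)}(36) − f^{(3)}(11)] = −1/720 × (5.59872e+06 − 159720) = -7554.17.
Partial sum through k=2: 1.23115e+10.
k=3: B_{6}/(6)! × [f^{(5)}(36) − f^{(5)}(11)] = 1/30240 × (25920.0 − 7920.00) = 0.595238.

S_3 ≈ 1.23115e+10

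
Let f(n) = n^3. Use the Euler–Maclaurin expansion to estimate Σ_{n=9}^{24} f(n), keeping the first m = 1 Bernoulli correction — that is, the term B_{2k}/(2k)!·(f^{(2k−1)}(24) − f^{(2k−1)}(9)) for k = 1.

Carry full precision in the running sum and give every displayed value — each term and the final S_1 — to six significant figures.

S_1 ≈ 88704.0

The integral term ∫_9^24 x^3 dx = 81303.8.
Endpoint term: (f(9) + f(24))/2 = (729.000 + 13824.0)/2 = 7276.50.
Integral + boundary = 88580.2.
k=1: B_{2}/(2)! × [f^{(1)}(24) − f^{(1)}(9)] = 1/12 × (1728.00 − 243.000) = 123.750.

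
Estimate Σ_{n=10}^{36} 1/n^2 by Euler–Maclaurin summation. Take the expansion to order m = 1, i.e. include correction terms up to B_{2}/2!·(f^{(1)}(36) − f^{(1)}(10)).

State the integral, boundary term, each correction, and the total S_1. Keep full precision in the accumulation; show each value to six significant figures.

S_1 ≈ 0.0777711

The integral term ∫_10^36 1/x^2 dx = 0.0722222.
Boundary: ½(f(10) + f(36)) = ½(0.0100000 + 0.000771605) = 0.00538580.
Integral + boundary = 0.0776080.
k=1: B_{2}/(2)! × [f^{(1)}(36) − f^{(1)}(10)] = 1/12 × (-4.28669e-05 − (-0.00200000)) = 0.000163094.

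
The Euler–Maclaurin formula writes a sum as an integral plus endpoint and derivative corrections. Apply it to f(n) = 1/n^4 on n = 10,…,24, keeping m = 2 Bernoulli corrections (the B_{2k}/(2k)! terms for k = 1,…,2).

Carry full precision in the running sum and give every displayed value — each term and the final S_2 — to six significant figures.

S_2 ≈ 0.000364003

Integral: ∫_10^24 1/x^4 dx = 0.000309221.
Endpoint term: (f(10) + f(24))/2 = (0.000100000 + 3.01408e-06)/2 = 5.15070e-05.
Integral + boundary = 0.000360728.
Order-1 term: 1/12 · (-5.02347e-07 − (-4.00000e-05)) = 3.29147e-06.
Running total after k=1: 0.000364019.
Order-2 term: −1/720 · (-2.61639e-08 − (-1.20000e-05)) = -1.66303e-08.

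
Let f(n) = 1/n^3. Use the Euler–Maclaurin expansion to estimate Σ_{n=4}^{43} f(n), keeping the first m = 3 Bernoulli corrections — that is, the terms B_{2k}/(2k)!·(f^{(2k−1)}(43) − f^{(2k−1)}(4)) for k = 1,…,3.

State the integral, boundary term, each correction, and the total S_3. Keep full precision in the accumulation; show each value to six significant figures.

S_3 ≈ 0.0397558

Integral: ∫_4^43 1/x^3 dx = 0.0309796.
Boundary: ½(f(4) + f(43)) = ½(0.0156250 + 1.25775e-05) = 0.00781879.
Running total after boundary: 0.0387984.
k=1: B_{2}/(2)! × [f^{(1)}(43) − f^{(1)}(4)] = 1/12 × (-8.77501e-07 − (-0.0117188)) = 0.000976489.
Running total after k=1: 0.0397749.
k=2: B_{4}/(4)! × [f^{(3)}(43) − f^{(3)}(4)] = −1/720 × (-9.49162e-09 − (-0.0146484)) = -2.03450e-05.
Running total after k=2: 0.0397545.
k=3: B_{6}/(6)! × [f^{(5)}(43) − f^{(5)}(4)] = 1/30240 × (-2.15602e-10 − (-0.0384521)) = 1.27157e-06.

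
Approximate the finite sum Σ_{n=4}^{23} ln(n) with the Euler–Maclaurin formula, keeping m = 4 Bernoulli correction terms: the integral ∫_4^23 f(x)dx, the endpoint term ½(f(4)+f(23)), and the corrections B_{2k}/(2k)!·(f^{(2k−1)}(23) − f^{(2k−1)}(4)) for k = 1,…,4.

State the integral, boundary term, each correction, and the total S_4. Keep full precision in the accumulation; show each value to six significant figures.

Integral: ∫_4^23 ln(x) dx = 47.5712.
Boundary: ½(f(4) + f(23)) = ½(1.38629 + 3.13549) = 2.26089.
So far: 49.8321.
Order-1 term: 1/12 · (0.0434783 − 0.250000) = -0.0172101.
Partial sum through k=1: 49.8149.
Order-2 term: −1/720 · (0.000164379 − 0.0312500) = 4.31745e-05.
Partial sum through k=2: 49.8149.
Order-3 term: 1/30240 · (3.72883e-06 − 0.0234375) = -7.74926e-07.
Partial sum through k=3: 49.8149.
Order-4 term: −1/1209600 · (2.11465e-07 − 0.0439453) = 3.63303e-08.

S_4 ≈ 49.8149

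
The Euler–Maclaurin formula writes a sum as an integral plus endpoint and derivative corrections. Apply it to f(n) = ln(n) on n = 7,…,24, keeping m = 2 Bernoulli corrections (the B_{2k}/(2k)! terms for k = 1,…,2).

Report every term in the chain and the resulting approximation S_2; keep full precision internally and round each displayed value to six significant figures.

S_2 ≈ 48.2055

The integral term ∫_7^24 ln(x) dx = 45.6519.
Boundary: ½(f(7) + f(24)) = ½(1.94591 + 3.17805) = 2.56198.
Integral + boundary = 48.2139.
Order-1 term: 1/12 · (0.0416667 − 0.142857) = -0.00843254.
After k=1: 48.2055.
Order-2 term: −1/720 · (0.000144676 − 0.00583090) = 7.89754e-06.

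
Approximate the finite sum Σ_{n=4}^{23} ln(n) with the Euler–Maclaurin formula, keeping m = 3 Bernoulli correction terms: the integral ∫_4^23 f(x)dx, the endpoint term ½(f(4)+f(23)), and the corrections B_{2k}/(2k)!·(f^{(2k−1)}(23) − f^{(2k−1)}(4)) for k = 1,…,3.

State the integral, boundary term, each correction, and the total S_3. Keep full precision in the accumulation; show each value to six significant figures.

S_3 ≈ 49.8149

∫_4^23 ln(x) dx evaluates to 47.5712.
Boundary: ½(f(4) + f(23)) = ½(1.38629 + 3.13549) = 2.26089.
Running total after boundary: 49.8321.
k=1: B_{2}/(2)! × [f^{(1)}(23) − f^{(1)}(4)] = 1/12 × (0.0434783 − 0.250000) = -0.0172101.
Partial sum through k=1: 49.8149.
k=2: B_{4}/(4)! × [f^{(3)}(23) − f^{(3)}(4)] = −1/720 × (0.000164379 − 0.0312500) = 4.31745e-05.
Partial sum through k=2: 49.8149.
k=3: B_{6}/(6)! × [f^{(5)}(23) − f^{(5)}(4)] = 1/30240 × (3.72883e-06 − 0.0234375) = -7.74926e-07.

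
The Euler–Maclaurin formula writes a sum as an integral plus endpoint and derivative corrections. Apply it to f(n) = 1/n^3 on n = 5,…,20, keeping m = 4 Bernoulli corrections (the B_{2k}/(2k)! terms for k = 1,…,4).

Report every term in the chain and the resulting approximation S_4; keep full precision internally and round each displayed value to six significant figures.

The integral term ∫_5^20 1/x^3 dx = 0.0187500.
Boundary: ½(f(5) + f(20)) = ½(0.00800000 + 0.000125000) = 0.00406250.
Running total after boundary: 0.0228125.
Order-1 term: 1/12 · (-1.87500e-05 − (-0.00480000)) = 0.000398437.
After k=1: 0.0232109.
Order-2 term: −1/720 · (-9.37500e-07 − (-0.00384000)) = -5.33203e-06.
After k=2: 0.0232056.
Order-3 term: 1/30240 · (-9.84375e-08 − (-0.00645120)) = 2.13330e-07.
After k=3: 0.0232058.
Order-4 term: −1/1209600 · (-1.77188e-08 − (-0.0185795)) = -1.53600e-08.

S_4 ≈ 0.0232058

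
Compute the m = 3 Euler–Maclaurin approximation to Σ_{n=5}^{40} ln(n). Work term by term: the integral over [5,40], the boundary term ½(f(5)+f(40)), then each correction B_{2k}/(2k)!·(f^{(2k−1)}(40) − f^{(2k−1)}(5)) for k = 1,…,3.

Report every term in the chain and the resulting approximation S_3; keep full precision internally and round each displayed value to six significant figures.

∫_5^40 ln(x) dx evaluates to 104.508.
½[f(5) + f(40)] = ½[1.60944 + 3.68888] = 2.64916.
So far: 107.157.
k=1: B_{2}/(2)! × [f^{(1)}(40) − f^{(1)}(5)] = 1/12 × (0.0250000 − 0.200000) = -0.0145833.
After k=1: 107.143.
k=2: B_{4}/(4)! × [f^{(3)}(40) − f^{(3)}(5)] = −1/720 × (3.12500e-05 − 0.0160000) = 2.21788e-05.
After k=2: 107.143.
k=3: B_{6}/(6)! × [f^{(5)}(40) − f^{(5)}(5)] = 1/30240 × (2.34375e-07 − 0.00768000) = -2.53961e-07.

S_3 ≈ 107.143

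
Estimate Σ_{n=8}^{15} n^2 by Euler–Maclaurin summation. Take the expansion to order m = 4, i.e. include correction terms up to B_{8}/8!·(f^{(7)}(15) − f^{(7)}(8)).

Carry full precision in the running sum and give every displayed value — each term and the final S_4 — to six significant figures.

S_4 ≈ 1100.00

Integral: ∫_8^15 x^2 dx = 954.333.
Endpoint term: (f(8) + f(15))/2 = (64.0000 + 225.000)/2 = 144.500.
Integral + boundary = 1098.83.
Order-1 term: 1/12 · (30.0000 − 16.0000) = 1.16667.
After k=1: 1100.00.
Order-2 term: −1/720 · (0.00000 − 0.00000) = 0.00000.
After k=2: 1100.00.
Order-3 term: 1/30240 · (0.00000 − 0.00000) = 0.00000.
After k=3: 1100.00.
Order-4 term: −1/1209600 · (0.00000 − 0.00000) = 0.00000.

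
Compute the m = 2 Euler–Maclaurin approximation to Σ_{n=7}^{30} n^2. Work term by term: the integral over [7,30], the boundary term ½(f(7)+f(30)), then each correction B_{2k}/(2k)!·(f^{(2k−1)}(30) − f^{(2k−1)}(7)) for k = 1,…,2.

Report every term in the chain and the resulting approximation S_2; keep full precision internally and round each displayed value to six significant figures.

S_2 ≈ 9364.00

∫_7^30 x^2 dx evaluates to 8885.67.
Endpoint term: (f(7) + f(30))/2 = (49.0000 + 900.000)/2 = 474.500.
Running total after boundary: 9360.17.
k=1: B_{2}/(2)! × [f^{(1)}(30) − f^{(1)}(7)] = 1/12 × (60.0000 − 14.0000) = 3.83333.
Running total after k=1: 9364.00.
k=2: B_{4}/(4)! × [f^{(3)}(30) − f^{(3)}(7)] = −1/720 × (0.00000 − 0.00000) = 0.00000.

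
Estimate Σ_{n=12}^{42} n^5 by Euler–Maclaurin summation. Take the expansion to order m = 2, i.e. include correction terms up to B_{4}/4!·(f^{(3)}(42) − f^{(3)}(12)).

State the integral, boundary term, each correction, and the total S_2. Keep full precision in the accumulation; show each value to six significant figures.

The integral term ∫_12^42 x^5 dx = 9.14341e+08.
½[f(12) + f(42)] = ½[248832 + 1.30691e+08] = 6.54700e+07.
Running total after boundary: 9.79811e+08.
Order-1 term: 1/12 · (1.55585e+07 − 103680) = 1.28790e+06.
Partial sum through k=1: 9.81099e+08.
Order-2 term: −1/720 · (105840 − 8640.00) = -135.000.

S_2 ≈ 9.81099e+08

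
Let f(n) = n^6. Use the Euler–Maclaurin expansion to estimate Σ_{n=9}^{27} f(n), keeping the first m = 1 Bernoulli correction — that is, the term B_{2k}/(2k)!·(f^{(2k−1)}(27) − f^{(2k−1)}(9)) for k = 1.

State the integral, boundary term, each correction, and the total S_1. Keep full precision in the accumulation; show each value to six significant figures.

S_1 ≈ 1.69477e+09

Integral: ∫_9^27 x^6 dx = 1.49365e+09.
½[f(9) + f(27)] = ½[531441 + 3.87420e+08] = 1.93976e+08.
Integral + boundary = 1.68763e+09.
Order-1 term: 1/12 · (8.60934e+07 − 354294) = 7.14493e+06.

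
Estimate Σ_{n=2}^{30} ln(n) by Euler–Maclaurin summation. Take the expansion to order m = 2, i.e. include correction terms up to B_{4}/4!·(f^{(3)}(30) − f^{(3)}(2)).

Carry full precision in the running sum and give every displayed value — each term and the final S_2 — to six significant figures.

S_2 ≈ 74.6583

Integral: ∫_2^30 ln(x) dx = 72.6496.
Boundary: ½(f(2) + f(30)) = ½(0.693147 + 3.40120) = 2.04717.
Integral + boundary = 74.6968.
Order-1 term: 1/12 · (0.0333333 − 0.500000) = -0.0388889.
After k=1: 74.6579.
Order-2 term: −1/720 · (7.40741e-05 − 0.250000) = 0.000347119.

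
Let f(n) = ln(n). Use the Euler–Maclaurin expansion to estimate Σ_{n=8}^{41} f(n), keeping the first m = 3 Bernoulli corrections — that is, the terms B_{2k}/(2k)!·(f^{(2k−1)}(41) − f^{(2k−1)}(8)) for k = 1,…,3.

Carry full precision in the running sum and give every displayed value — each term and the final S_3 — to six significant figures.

Integral: ∫_8^41 ln(x) dx = 102.621.
Boundary: ½(f(8) + f(41)) = ½(2.07944 + 3.71357) = 2.89651.
So far: 105.517.
Order-1 term: 1/12 · (0.0243902 − 0.125000) = -0.00838415.
Running total after k=1: 105.509.
Order-2 term: −1/720 · (2.90187e-05 − 0.00390625) = 5.38504e-06.
Running total after k=2: 105.509.
Order-3 term: 1/30240 · (2.07153e-07 − 0.000732422) = -2.42134e-08.

S_3 ≈ 105.509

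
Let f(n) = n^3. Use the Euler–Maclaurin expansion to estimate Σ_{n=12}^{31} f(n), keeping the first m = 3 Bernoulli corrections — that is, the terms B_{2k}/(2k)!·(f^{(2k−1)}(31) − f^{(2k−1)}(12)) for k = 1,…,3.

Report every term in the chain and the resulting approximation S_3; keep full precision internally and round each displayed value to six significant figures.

S_3 ≈ 241660

∫_12^31 x^3 dx evaluates to 225696.
Endpoint term: (f(12) + f(31))/2 = (1728.00 + 29791.0)/2 = 15759.5.
So far: 241456.
k=1: B_{2}/(2)! × [f^{(1)}(31) − f^{(1)}(12)] = 1/12 × (2883.00 − 432.000) = 204.250.
Running total after k=1: 241660.
k=2: B_{4}/(4)! × [f^{(3)}(31) − f^{(3)}(12)] = −1/720 × (6.00000 − 6.00000) = 0.00000.
Running total after k=2: 241660.
k=3: B_{6}/(6)! × [f^{(5)}(31) − f^{(5)}(12)] = 1/30240 × (0.00000 − 0.00000) = 0.00000.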